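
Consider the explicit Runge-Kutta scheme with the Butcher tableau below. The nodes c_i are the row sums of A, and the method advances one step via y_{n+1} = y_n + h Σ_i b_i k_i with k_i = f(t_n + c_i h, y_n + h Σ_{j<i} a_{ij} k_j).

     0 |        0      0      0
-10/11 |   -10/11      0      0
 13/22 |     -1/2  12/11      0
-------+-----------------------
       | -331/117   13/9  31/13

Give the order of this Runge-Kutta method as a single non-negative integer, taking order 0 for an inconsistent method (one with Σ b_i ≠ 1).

b = (-331/117, 13/9, 31/13)
c = (0, -10/11, 13/22)
Ac = (0, 0, -120/121)
Σ b_i: (-331/117)·1 + 13/9·1 + 31/13·1 = 1 ✓
b·c: 13/9·(-10/11) + 31/13·13/22 = 19/198 ≠ 1/2 ⇒ order 1.

1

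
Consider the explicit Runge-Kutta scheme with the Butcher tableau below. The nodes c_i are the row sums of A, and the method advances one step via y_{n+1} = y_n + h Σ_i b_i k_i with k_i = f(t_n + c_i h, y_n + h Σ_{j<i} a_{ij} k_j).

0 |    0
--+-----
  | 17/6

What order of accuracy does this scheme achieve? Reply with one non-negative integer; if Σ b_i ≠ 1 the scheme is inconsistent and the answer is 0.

0

b = (17/6)
c = (0)
Σ b_i: 17/6·1 = 17/6 ≠ 1 ⇒ order 0.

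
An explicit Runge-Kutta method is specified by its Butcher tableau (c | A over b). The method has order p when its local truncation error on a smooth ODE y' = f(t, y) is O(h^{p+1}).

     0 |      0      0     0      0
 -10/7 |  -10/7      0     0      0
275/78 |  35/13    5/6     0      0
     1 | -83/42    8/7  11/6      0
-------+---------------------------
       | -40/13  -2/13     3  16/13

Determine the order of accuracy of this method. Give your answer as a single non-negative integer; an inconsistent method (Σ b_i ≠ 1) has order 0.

b = (-40/13, -2/13, 3, 16/13)
c = (0, -10/7, 275/78, 1)
Ac = (0, 0, -25/21, 110785/22932)
Σ b_i: (-40/13)·1 + (-2/13)·1 + 3·1 + 16/13·1 = 1 ✓
b·c: (-2/13)·(-10/7) + 3·275/78 + 16/13·1 = 2189/182 ≠ 1/2 ⇒ order 1.

1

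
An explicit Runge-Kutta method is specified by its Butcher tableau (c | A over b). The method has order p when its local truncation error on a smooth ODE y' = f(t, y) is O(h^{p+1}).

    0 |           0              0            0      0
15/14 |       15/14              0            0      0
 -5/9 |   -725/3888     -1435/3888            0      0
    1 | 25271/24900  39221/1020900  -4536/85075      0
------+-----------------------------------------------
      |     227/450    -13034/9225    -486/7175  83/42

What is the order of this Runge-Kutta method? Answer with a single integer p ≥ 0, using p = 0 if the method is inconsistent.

4

b = (227/450, -13034/9225, -486/7175, 83/42)
c = (0, 15/14, -5/9, 1)
Ac = (0, 0, -1025/2592, 47/664)
Σ b_i: 227/450·1 + (-13034/9225)·1 + (-486/7175)·1 + 83/42·1 = 1 ✓
b·c: (-13034/9225)·15/14 + (-486/7175)·(-5/9) + 83/42·1 = 1/2 ✓
b·c²: (-13034/9225)·225/196 + (-486/7175)·25/81 + 83/42·1 = 1/3 ✓
b·Ac: (-486/7175)·(-1025/2592) + 83/42·47/664 = 1/6 ✓
b·c³: (-13034/9225)·3375/2744 + (-486/7175)·(-125/729) + 83/42·1 = 1/4 ✓
b·(c∘Ac): (-486/7175)·5125/23328 + 83/42·47/664 = 1/8 ✓
b·Ac²: (-486/7175)·(-5125/12096) + 83/42·257/9296 = 1/12 ✓
b·A²c: 83/42·7/332 = 1/24 ✓; 4 stages ⇒ order 4.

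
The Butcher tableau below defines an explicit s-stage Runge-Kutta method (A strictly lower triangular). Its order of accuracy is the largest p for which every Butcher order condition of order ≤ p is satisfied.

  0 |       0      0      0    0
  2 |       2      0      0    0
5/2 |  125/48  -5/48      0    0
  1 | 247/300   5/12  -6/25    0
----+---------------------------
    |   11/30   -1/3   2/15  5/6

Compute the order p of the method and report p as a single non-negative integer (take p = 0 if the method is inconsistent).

4

b = (11/30, -1/3, 2/15, 5/6)
c = (0, 2, 5/2, 1)
Ac = (0, 0, -5/24, 7/30)
Σ b_i: 11/30·1 + (-1/3)·1 + 2/15·1 + 5/6·1 = 1 ✓
b·c: (-1/3)·2 + 2/15·5/2 + 5/6·1 = 1/2 ✓
b·c²: (-1/3)·4 + 2/15·25/4 + 5/6·1 = 1/3 ✓
b·Ac: 2/15·(-5/24) + 5/6·7/30 = 1/6 ✓
b·c³: (-1/3)·8 + 2/15·125/8 + 5/6·1 = 1/4 ✓
b·(c∘Ac): 2/15·(-25/48) + 5/6·7/30 = 1/8 ✓
b·Ac²: 2/15·(-5/12) + 5/6·1/6 = 1/12 ✓
b·A²c: 5/6·1/20 = 1/24 ✓; 4 stages ⇒ order 4.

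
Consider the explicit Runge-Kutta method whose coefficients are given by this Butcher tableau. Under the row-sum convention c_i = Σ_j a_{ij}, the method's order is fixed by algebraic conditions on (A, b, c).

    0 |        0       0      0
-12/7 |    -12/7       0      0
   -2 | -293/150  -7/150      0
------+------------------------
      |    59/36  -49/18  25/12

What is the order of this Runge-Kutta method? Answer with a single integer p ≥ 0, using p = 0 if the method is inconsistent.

b = (59/36, -49/18, 25/12)
c = (0, -12/7, -2)
Ac = (0, 0, 2/25)
Σ b_i: 59/36·1 + (-49/18)·1 + 25/12·1 = 1 ✓
b·c: (-49/18)·(-12/7) + 25/12·(-2) = 1/2 ✓
b·c²: (-49/18)·144/49 + 25/12·4 = 1/3 ✓
b·Ac: 25/12·2/25 = 1/6 ✓; 3 stages ⇒ order 3.

3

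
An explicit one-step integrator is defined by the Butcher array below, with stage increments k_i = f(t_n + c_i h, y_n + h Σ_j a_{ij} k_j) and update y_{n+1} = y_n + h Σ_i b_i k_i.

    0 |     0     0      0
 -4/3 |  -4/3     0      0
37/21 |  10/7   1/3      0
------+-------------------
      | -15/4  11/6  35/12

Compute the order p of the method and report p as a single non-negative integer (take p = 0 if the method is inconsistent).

1

b = (-15/4, 11/6, 35/12)
c = (0, -4/3, 37/21)
Ac = (0, 0, -4/9)
Σ b_i: (-15/4)·1 + 11/6·1 + 35/12·1 = 1 ✓
b·c: 11/6·(-4/3) + 35/12·37/21 = 97/36 ≠ 1/2 ⇒ order 1.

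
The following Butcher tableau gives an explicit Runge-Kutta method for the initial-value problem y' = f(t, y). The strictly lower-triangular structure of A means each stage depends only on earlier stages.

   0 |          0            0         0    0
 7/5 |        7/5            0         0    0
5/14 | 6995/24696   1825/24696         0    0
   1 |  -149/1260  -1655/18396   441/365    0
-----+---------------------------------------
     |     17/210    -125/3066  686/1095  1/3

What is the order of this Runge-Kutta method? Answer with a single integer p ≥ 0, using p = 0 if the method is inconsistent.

4

b = (17/210, -125/3066, 686/1095, 1/3)
c = (0, 7/5, 5/14, 1)
Ac = (0, 0, 365/3528, 11/36)
Σ b_i: 17/210·1 + (-125/3066)·1 + 686/1095·1 + 1/3·1 = 1 ✓
b·c: (-125/3066)·7/5 + 686/1095·5/14 + 1/3·1 = 1/2 ✓
b·c²: (-125/3066)·49/25 + 686/1095·25/196 + 1/3·1 = 1/3 ✓
b·Ac: 686/1095·365/3528 + 1/3·11/36 = 1/6 ✓
b·c³: (-125/3066)·343/125 + 686/1095·125/2744 + 1/3·1 = 1/4 ✓
b·(c∘Ac): 686/1095·1825/49392 + 1/3·11/36 = 1/8 ✓
b·Ac²: 686/1095·73/504 + 1/3·(-1/45) = 1/12 ✓
b·A²c: 1/3·1/8 = 1/24 ✓; 4 stages ⇒ order 4.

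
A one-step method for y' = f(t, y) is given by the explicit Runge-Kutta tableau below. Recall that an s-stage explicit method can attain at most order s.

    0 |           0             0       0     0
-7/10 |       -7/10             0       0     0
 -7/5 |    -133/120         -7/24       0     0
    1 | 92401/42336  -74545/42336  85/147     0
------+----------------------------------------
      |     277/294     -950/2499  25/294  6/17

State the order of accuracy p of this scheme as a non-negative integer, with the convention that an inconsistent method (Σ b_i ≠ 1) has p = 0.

4

b = (277/294, -950/2499, 25/294, 6/17)
c = (0, -7/10, -7/5, 1)
Ac = (0, 0, 49/240, 731/1728)
Σ b_i: 277/294·1 + (-950/2499)·1 + 25/294·1 + 6/17·1 = 1 ✓
b·c: (-950/2499)·(-7/10) + 25/294·(-7/5) + 6/17·1 = 1/2 ✓
b·c²: (-950/2499)·49/100 + 25/294·49/25 + 6/17·1 = 1/3 ✓
b·Ac: 25/294·49/240 + 6/17·731/1728 = 1/6 ✓
b·c³: (-950/2499)·(-343/1000) + 25/294·(-343/125) + 6/17·1 = 1/4 ✓
b·(c∘Ac): 25/294·(-343/1200) + 6/17·731/1728 = 1/8 ✓
b·Ac²: 25/294·(-343/2400) + 6/17·935/3456 = 1/12 ✓
b·A²c: 6/17·17/144 = 1/24 ✓; 4 stages ⇒ order 4.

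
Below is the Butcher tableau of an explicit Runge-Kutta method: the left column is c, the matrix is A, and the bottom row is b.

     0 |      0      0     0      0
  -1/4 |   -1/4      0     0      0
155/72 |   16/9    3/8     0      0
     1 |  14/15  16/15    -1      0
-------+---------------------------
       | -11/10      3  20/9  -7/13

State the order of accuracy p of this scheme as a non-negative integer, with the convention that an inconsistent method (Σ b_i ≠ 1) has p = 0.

b = (-11/10, 3, 20/9, -7/13)
c = (0, -1/4, 155/72, 1)
Ac = (0, 0, -3/32, -871/360)
Σ b_i: (-11/10)·1 + 3·1 + 20/9·1 + (-7/13)·1 = 4193/1170 ≠ 1 ⇒ order 0.

0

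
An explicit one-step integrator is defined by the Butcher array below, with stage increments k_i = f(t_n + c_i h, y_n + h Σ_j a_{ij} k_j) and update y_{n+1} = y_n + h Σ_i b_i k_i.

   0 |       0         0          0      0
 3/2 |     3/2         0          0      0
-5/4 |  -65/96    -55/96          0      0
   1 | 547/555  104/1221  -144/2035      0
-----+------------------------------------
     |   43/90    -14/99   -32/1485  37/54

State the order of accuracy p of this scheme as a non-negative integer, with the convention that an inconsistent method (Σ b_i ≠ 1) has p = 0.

4

b = (43/90, -14/99, -32/1485, 37/54)
c = (0, 3/2, -5/4, 1)
Ac = (0, 0, -55/64, 8/37)
Σ b_i: 43/90·1 + (-14/99)·1 + (-32/1485)·1 + 37/54·1 = 1 ✓
b·c: (-14/99)·3/2 + (-32/1485)·(-5/4) + 37/54·1 = 1/2 ✓
b·c²: (-14/99)·9/4 + (-32/1485)·25/16 + 37/54·1 = 1/3 ✓
b·Ac: (-32/1485)·(-55/64) + 37/54·8/37 = 1/6 ✓
b·c³: (-14/99)·27/8 + (-32/1485)·(-125/64) + 37/54·1 = 1/4 ✓
b·(c∘Ac): (-32/1485)·275/256 + 37/54·8/37 = 1/8 ✓
b·Ac²: (-32/1485)·(-165/128) + 37/54·3/37 = 1/12 ✓
b·A²c: 37/54·9/148 = 1/24 ✓; 4 stages ⇒ order 4.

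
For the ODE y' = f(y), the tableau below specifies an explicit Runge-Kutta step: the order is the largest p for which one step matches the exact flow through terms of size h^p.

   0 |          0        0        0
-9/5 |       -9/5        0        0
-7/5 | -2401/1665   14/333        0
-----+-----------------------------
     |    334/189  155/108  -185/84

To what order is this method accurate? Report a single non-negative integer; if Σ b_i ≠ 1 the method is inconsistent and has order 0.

b = (334/189, 155/108, -185/84)
c = (0, -9/5, -7/5)
Ac = (0, 0, -14/185)
Σ b_i: 334/189·1 + 155/108·1 + (-185/84)·1 = 1 ✓
b·c: 155/108·(-9/5) + (-185/84)·(-7/5) = 1/2 ✓
b·c²: 155/108·81/25 + (-185/84)·49/25 = 1/3 ✓
b·Ac: (-185/84)·(-14/185) = 1/6 ✓; 3 stages ⇒ order 3.

3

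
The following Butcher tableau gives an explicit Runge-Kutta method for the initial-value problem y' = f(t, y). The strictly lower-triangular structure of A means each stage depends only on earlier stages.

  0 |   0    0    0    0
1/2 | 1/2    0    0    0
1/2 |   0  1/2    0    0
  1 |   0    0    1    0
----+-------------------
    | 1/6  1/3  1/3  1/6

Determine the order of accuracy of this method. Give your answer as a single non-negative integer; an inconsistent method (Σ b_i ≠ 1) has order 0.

4

b = (1/6, 1/3, 1/3, 1/6)
c = (0, 1/2, 1/2, 1)
Ac = (0, 0, 1/4, 1/2)
Σ b_i: 1/6·1 + 1/3·1 + 1/3·1 + 1/6·1 = 1 ✓
b·c: 1/3·1/2 + 1/3·1/2 + 1/6·1 = 1/2 ✓
b·c²: 1/3·1/4 + 1/3·1/4 + 1/6·1 = 1/3 ✓
b·Ac: 1/3·1/4 + 1/6·1/2 = 1/6 ✓
b·c³: 1/3·1/8 + 1/3·1/8 + 1/6·1 = 1/4 ✓
b·(c∘Ac): 1/3·1/8 + 1/6·1/2 = 1/8 ✓
b·Ac²: 1/3·1/8 + 1/6·1/4 = 1/12 ✓
b·A²c: 1/6·1/4 = 1/24 ✓; 4 stages ⇒ order 4.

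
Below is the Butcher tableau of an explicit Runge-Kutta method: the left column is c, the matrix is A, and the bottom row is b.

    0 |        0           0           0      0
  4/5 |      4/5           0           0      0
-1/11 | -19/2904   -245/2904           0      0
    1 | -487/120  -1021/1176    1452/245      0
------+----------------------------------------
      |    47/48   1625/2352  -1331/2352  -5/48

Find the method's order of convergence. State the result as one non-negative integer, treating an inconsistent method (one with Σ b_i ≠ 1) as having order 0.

b = (47/48, 1625/2352, -1331/2352, -5/48)
c = (0, 4/5, -1/11, 1)
Ac = (0, 0, -49/726, -37/30)
Σ b_i: 47/48·1 + 1625/2352·1 + (-1331/2352)·1 + (-5/48)·1 = 1 ✓
b·c: 1625/2352·4/5 + (-1331/2352)·(-1/11) + (-5/48)·1 = 1/2 ✓
b·c²: 1625/2352·16/25 + (-1331/2352)·1/121 + (-5/48)·1 = 1/3 ✓
b·Ac: (-1331/2352)·(-49/726) + (-5/48)·(-37/30) = 1/6 ✓
b·c³: 1625/2352·64/125 + (-1331/2352)·(-1/1331) + (-5/48)·1 = 1/4 ✓
b·(c∘Ac): (-1331/2352)·49/7986 + (-5/48)·(-37/30) = 1/8 ✓
b·Ac²: (-1331/2352)·(-98/1815) + (-5/48)·(-38/75) = 1/12 ✓
b·A²c: (-5/48)·(-2/5) = 1/24 ✓; 4 stages ⇒ order 4.

4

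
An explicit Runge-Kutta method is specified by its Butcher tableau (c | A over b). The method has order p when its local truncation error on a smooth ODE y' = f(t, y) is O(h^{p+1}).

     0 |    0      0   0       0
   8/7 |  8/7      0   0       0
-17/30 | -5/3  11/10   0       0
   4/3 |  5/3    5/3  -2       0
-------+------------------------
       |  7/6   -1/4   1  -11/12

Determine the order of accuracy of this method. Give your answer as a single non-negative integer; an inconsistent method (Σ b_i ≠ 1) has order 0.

1

b = (7/6, -1/4, 1, -11/12)
c = (0, 8/7, -17/30, 4/3)
Ac = (0, 0, 44/35, 319/105)
Σ b_i: 7/6·1 + (-1/4)·1 + 1·1 + (-11/12)·1 = 1 ✓
b·c: (-1/4)·8/7 + 1·(-17/30) + (-11/12)·4/3 = -1307/630 ≠ 1/2 ⇒ order 1.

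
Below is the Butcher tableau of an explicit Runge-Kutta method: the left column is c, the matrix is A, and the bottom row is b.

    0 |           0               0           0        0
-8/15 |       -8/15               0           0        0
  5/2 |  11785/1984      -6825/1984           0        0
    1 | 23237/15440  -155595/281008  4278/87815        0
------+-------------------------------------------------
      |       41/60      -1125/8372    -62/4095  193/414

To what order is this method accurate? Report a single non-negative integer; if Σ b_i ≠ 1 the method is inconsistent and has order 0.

4

b = (41/60, -1125/8372, -62/4095, 193/414)
c = (0, -8/15, 5/2, 1)
Ac = (0, 0, 455/248, 161/386)
Σ b_i: 41/60·1 + (-1125/8372)·1 + (-62/4095)·1 + 193/414·1 = 1 ✓
b·c: (-1125/8372)·(-8/15) + (-62/4095)·5/2 + 193/414·1 = 1/2 ✓
b·c²: (-1125/8372)·64/225 + (-62/4095)·25/4 + 193/414·1 = 1/3 ✓
b·Ac: (-62/4095)·455/248 + 193/414·161/386 = 1/6 ✓
b·c³: (-1125/8372)·(-512/3375) + (-62/4095)·125/8 + 193/414·1 = 1/4 ✓
b·(c∘Ac): (-62/4095)·2275/496 + 193/414·161/386 = 1/8 ✓
b·Ac²: (-62/4095)·(-91/93) + 193/414·851/5790 = 1/12 ✓
b·A²c: 193/414·69/772 = 1/24 ✓; 4 stages ⇒ order 4.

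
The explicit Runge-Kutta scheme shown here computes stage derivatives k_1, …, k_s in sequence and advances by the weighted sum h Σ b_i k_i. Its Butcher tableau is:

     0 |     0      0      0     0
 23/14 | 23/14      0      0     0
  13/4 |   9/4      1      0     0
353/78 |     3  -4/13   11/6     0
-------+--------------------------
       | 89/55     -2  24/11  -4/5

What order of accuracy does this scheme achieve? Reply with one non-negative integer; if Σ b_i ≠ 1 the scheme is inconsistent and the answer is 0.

b = (89/55, -2, 24/11, -4/5)
c = (0, 23/14, 13/4, 353/78)
Ac = (0, 0, 23/14, 11909/2184)
Σ b_i: 89/55·1 + (-2)·1 + 24/11·1 + (-4/5)·1 = 1 ✓
b·c: (-2)·23/14 + 24/11·13/4 + (-4/5)·353/78 = 2773/15015 ≠ 1/2 ⇒ order 1.

1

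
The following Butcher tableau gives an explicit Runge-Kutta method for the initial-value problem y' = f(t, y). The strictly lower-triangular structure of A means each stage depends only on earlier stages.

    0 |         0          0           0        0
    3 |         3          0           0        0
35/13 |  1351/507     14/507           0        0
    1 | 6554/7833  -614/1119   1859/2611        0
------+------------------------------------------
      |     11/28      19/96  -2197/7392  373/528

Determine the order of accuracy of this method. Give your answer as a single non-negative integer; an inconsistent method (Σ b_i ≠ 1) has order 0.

4

b = (11/28, 19/96, -2197/7392, 373/528)
c = (0, 3, 35/13, 1)
Ac = (0, 0, 14/169, 101/373)
Σ b_i: 11/28·1 + 19/96·1 + (-2197/7392)·1 + 373/528·1 = 1 ✓
b·c: 19/96·3 + (-2197/7392)·35/13 + 373/528·1 = 1/2 ✓
b·c²: 19/96·9 + (-2197/7392)·1225/169 + 373/528·1 = 1/3 ✓
b·Ac: (-2197/7392)·14/169 + 373/528·101/373 = 1/6 ✓
b·c³: 19/96·27 + (-2197/7392)·42875/2197 + 373/528·1 = 1/4 ✓
b·(c∘Ac): (-2197/7392)·490/2197 + 373/528·101/373 = 1/8 ✓
b·Ac²: (-2197/7392)·42/169 + 373/528·83/373 = 1/12 ✓
b·A²c: 373/528·22/373 = 1/24 ✓; 4 stages ⇒ order 4.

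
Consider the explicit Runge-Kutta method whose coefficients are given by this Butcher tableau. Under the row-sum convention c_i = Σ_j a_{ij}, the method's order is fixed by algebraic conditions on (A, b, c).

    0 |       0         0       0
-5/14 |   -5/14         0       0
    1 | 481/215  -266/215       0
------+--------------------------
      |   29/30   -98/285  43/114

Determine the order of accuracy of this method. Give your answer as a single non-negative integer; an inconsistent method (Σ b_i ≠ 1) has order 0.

3

b = (29/30, -98/285, 43/114)
c = (0, -5/14, 1)
Ac = (0, 0, 19/43)
Σ b_i: 29/30·1 + (-98/285)·1 + 43/114·1 = 1 ✓
b·c: (-98/285)·(-5/14) + 43/114·1 = 1/2 ✓
b·c²: (-98/285)·25/196 + 43/114·1 = 1/3 ✓
b·Ac: 43/114·19/43 = 1/6 ✓; 3 stages ⇒ order 3.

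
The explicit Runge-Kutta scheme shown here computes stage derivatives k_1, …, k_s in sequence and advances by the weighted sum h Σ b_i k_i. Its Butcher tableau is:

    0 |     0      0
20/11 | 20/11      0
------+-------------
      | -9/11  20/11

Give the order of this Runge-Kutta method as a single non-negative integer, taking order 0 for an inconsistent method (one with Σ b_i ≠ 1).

b = (-9/11, 20/11)
c = (0, 20/11)
Σ b_i: (-9/11)·1 + 20/11·1 = 1 ✓
b·c: 20/11·20/11 = 400/121 ≠ 1/2 ⇒ order 1.

1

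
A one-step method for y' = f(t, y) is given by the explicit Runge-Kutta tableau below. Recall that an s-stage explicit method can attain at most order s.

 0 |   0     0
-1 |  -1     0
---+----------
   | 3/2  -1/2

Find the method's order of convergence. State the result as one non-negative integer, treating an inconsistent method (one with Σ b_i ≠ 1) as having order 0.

2

b = (3/2, -1/2)
c = (0, -1)
Σ b_i: 3/2·1 + (-1/2)·1 = 1 ✓
b·c: (-1/2)·(-1) = 1/2 ✓; 2 stages ⇒ order 2.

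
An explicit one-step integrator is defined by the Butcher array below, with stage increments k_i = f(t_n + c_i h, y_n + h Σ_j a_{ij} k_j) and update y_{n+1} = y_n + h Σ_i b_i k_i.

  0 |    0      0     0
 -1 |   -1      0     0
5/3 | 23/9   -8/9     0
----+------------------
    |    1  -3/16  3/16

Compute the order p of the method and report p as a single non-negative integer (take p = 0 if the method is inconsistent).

b = (1, -3/16, 3/16)
c = (0, -1, 5/3)
Ac = (0, 0, 8/9)
Σ b_i: 1·1 + (-3/16)·1 + 3/16·1 = 1 ✓
b·c: (-3/16)·(-1) + 3/16·5/3 = 1/2 ✓
b·c²: (-3/16)·1 + 3/16·25/9 = 1/3 ✓
b·Ac: 3/16·8/9 = 1/6 ✓; 3 stages ⇒ order 3.

3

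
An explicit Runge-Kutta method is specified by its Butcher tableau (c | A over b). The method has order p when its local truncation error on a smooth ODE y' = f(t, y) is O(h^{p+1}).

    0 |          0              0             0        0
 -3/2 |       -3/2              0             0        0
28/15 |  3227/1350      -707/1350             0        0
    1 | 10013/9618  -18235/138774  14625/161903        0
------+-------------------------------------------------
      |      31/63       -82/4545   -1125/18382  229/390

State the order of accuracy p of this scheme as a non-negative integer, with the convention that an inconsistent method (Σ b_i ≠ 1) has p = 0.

b = (31/63, -82/4545, -1125/18382, 229/390)
c = (0, -3/2, 28/15, 1)
Ac = (0, 0, 707/900, 335/916)
Σ b_i: 31/63·1 + (-82/4545)·1 + (-1125/18382)·1 + 229/390·1 = 1 ✓
b·c: (-82/4545)·(-3/2) + (-1125/18382)·28/15 + 229/390·1 = 1/2 ✓
b·c²: (-82/4545)·9/4 + (-1125/18382)·784/225 + 229/390·1 = 1/3 ✓
b·Ac: (-1125/18382)·707/900 + 229/390·335/916 = 1/6 ✓
b·c³: (-82/4545)·(-27/8) + (-1125/18382)·21952/3375 + 229/390·1 = 1/4 ✓
b·(c∘Ac): (-1125/18382)·4949/3375 + 229/390·335/916 = 1/8 ✓
b·Ac²: (-1125/18382)·(-707/600) + 229/390·35/1832 = 1/12 ✓
b·A²c: 229/390·65/916 = 1/24 ✓; 4 stages ⇒ order 4.

4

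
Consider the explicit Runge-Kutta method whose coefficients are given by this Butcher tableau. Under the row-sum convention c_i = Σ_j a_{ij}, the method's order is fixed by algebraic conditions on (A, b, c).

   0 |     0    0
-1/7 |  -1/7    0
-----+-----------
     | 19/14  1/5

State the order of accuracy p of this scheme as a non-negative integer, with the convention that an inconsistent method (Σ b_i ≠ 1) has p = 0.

b = (19/14, 1/5)
c = (0, -1/7)
Σ b_i: 19/14·1 + 1/5·1 = 109/70 ≠ 1 ⇒ order 0.

0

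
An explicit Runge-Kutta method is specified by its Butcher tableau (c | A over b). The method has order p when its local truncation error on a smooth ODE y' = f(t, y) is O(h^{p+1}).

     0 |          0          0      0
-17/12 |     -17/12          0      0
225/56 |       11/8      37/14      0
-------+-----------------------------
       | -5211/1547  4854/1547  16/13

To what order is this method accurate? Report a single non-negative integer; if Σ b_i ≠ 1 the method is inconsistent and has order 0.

2

b = (-5211/1547, 4854/1547, 16/13)
c = (0, -17/12, 225/56)
Ac = (0, 0, -629/168)
Σ b_i: (-5211/1547)·1 + 4854/1547·1 + 16/13·1 = 1 ✓
b·c: 4854/1547·(-17/12) + 16/13·225/56 = 1/2 ✓
b·c²: 4854/1547·289/144 + 16/13·50625/3136 = 400021/15288 ≠ 1/3 ⇒ order 2.
b·Ac: 16/13·(-629/168) = -1258/273 ≠ 1/6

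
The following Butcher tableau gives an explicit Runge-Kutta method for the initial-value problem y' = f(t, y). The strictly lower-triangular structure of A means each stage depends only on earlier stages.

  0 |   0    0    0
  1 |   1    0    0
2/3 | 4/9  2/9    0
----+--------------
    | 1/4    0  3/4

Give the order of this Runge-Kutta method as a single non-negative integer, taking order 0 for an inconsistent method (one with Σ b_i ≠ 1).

3

b = (1/4, 0, 3/4)
c = (0, 1, 2/3)
Ac = (0, 0, 2/9)
Σ b_i: 1/4·1 + 3/4·1 = 1 ✓
b·c: 3/4·2/3 = 1/2 ✓
b·c²: 3/4·4/9 = 1/3 ✓
b·Ac: 3/4·2/9 = 1/6 ✓; 3 stages ⇒ order 3.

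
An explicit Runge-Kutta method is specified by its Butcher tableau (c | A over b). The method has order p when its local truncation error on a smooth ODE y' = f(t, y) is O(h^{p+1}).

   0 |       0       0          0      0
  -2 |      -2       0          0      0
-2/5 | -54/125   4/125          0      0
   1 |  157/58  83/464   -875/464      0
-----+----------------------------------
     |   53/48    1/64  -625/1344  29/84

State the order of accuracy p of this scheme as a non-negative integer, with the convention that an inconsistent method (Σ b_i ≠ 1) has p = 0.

b = (53/48, 1/64, -625/1344, 29/84)
c = (0, -2, -2/5, 1)
Ac = (0, 0, -8/125, 23/58)
Σ b_i: 53/48·1 + 1/64·1 + (-625/1344)·1 + 29/84·1 = 1 ✓
b·c: 1/64·(-2) + (-625/1344)·(-2/5) + 29/84·1 = 1/2 ✓
b·c²: 1/64·4 + (-625/1344)·4/25 + 29/84·1 = 1/3 ✓
b·Ac: (-625/1344)·(-8/125) + 29/84·23/58 = 1/6 ✓
b·c³: 1/64·(-8) + (-625/1344)·(-8/125) + 29/84·1 = 1/4 ✓
b·(c∘Ac): (-625/1344)·16/625 + 29/84·23/58 = 1/8 ✓
b·Ac²: (-625/1344)·16/125 + 29/84·12/29 = 1/12 ✓
b·A²c: 29/84·7/58 = 1/24 ✓; 4 stages ⇒ order 4.

4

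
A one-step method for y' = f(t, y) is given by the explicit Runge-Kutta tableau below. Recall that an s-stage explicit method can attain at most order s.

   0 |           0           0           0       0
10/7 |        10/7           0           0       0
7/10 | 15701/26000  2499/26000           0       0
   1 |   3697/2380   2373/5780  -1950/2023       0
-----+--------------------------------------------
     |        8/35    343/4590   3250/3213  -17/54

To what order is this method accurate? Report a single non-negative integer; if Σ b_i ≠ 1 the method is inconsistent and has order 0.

b = (8/35, 343/4590, 3250/3213, -17/54)
c = (0, 10/7, 7/10, 1)
Ac = (0, 0, 357/2600, -3/34)
Σ b_i: 8/35·1 + 343/4590·1 + 3250/3213·1 + (-17/54)·1 = 1 ✓
b·c: 343/4590·10/7 + 3250/3213·7/10 + (-17/54)·1 = 1/2 ✓
b·c²: 343/4590·100/49 + 3250/3213·49/100 + (-17/54)·1 = 1/3 ✓
b·Ac: 3250/3213·357/2600 + (-17/54)·(-3/34) = 1/6 ✓
b·c³: 343/4590·1000/343 + 3250/3213·343/1000 + (-17/54)·1 = 1/4 ✓
b·(c∘Ac): 3250/3213·2499/26000 + (-17/54)·(-3/34) = 1/8 ✓
b·Ac²: 3250/3213·51/260 + (-17/54)·87/238 = 1/12 ✓
b·A²c: (-17/54)·(-9/68) = 1/24 ✓; 4 stages ⇒ order 4.

4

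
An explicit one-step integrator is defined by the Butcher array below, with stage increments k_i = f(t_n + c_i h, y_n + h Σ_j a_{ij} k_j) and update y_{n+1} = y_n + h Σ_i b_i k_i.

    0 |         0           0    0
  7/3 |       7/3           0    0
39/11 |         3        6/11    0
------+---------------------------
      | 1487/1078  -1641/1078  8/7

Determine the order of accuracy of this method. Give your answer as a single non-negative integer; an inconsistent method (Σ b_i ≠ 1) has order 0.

b = (1487/1078, -1641/1078, 8/7)
c = (0, 7/3, 39/11)
Ac = (0, 0, 14/11)
Σ b_i: 1487/1078·1 + (-1641/1078)·1 + 8/7·1 = 1 ✓
b·c: (-1641/1078)·7/3 + 8/7·39/11 = 1/2 ✓
b·c²: (-1641/1078)·49/9 + 8/7·1521/121 = 30889/5082 ≠ 1/3 ⇒ order 2.
b·Ac: 8/7·14/11 = 16/11 ≠ 1/6

2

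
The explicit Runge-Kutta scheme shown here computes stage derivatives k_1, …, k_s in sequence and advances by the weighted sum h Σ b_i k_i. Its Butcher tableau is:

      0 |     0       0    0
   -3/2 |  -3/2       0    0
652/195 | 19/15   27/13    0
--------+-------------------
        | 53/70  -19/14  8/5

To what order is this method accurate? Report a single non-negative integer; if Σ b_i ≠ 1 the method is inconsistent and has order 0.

1

b = (53/70, -19/14, 8/5)
c = (0, -3/2, 652/195)
Ac = (0, 0, -81/26)
Σ b_i: 53/70·1 + (-19/14)·1 + 8/5·1 = 1 ✓
b·c: (-19/14)·(-3/2) + 8/5·652/195 = 201623/27300 ≠ 1/2 ⇒ order 1.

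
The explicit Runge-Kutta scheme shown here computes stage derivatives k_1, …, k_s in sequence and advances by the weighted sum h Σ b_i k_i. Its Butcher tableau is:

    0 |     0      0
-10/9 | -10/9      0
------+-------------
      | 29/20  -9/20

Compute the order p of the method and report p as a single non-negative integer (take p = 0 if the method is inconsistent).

b = (29/20, -9/20)
c = (0, -10/9)
Σ b_i: 29/20·1 + (-9/20)·1 = 1 ✓
b·c: (-9/20)·(-10/9) = 1/2 ✓; 2 stages ⇒ order 2.

2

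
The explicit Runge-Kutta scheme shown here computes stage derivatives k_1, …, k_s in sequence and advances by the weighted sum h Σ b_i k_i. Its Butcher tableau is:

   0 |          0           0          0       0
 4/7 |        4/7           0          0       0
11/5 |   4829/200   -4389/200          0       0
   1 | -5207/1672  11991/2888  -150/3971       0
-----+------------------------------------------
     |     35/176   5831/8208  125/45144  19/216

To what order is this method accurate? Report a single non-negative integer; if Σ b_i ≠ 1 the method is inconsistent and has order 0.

b = (35/176, 5831/8208, 125/45144, 19/216)
c = (0, 4/7, 11/5, 1)
Ac = (0, 0, -627/50, 87/38)
Σ b_i: 35/176·1 + 5831/8208·1 + 125/45144·1 + 19/216·1 = 1 ✓
b·c: 5831/8208·4/7 + 125/45144·11/5 + 19/216·1 = 1/2 ✓
b·c²: 5831/8208·16/49 + 125/45144·121/25 + 19/216·1 = 1/3 ✓
b·Ac: 125/45144·(-627/50) + 19/216·87/38 = 1/6 ✓
b·c³: 5831/8208·64/343 + 125/45144·1331/125 + 19/216·1 = 1/4 ✓
b·(c∘Ac): 125/45144·(-6897/250) + 19/216·87/38 = 1/8 ✓
b·Ac²: 125/45144·(-1254/175) + 19/216·156/133 = 1/12 ✓
b·A²c: 19/216·9/19 = 1/24 ✓; 4 stages ⇒ order 4.

4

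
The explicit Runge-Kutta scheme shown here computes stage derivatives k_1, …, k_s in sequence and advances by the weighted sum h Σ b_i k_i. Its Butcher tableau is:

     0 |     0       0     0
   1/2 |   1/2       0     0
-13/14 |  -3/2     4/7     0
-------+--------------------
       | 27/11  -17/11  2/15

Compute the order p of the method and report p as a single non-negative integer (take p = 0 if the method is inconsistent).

0

b = (27/11, -17/11, 2/15)
c = (0, 1/2, -13/14)
Ac = (0, 0, 2/7)
Σ b_i: 27/11·1 + (-17/11)·1 + 2/15·1 = 172/165 ≠ 1 ⇒ order 0.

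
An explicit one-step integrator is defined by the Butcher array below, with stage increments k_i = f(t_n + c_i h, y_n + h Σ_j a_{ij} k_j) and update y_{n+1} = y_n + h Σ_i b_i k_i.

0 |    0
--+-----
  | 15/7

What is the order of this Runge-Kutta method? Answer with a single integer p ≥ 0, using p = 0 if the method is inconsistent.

b = (15/7)
c = (0)
Σ b_i: 15/7·1 = 15/7 ≠ 1 ⇒ order 0.

0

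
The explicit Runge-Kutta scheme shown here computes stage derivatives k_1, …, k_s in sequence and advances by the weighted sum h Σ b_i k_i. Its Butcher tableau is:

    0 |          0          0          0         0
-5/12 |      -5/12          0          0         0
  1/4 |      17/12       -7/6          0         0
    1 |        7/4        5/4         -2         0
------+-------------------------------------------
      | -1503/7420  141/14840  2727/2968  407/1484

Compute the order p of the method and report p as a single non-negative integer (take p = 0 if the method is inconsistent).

b = (-1503/7420, 141/14840, 2727/2968, 407/1484)
c = (0, -5/12, 1/4, 1)
Ac = (0, 0, 35/72, -49/48)
Σ b_i: (-1503/7420)·1 + 141/14840·1 + 2727/2968·1 + 407/1484·1 = 1 ✓
b·c: 141/14840·(-5/12) + 2727/2968·1/4 + 407/1484·1 = 1/2 ✓
b·c²: 141/14840·25/144 + 2727/2968·1/16 + 407/1484·1 = 1/3 ✓
b·Ac: 2727/2968·35/72 + 407/1484·(-49/48) = 1/6 ✓
b·c³: 141/14840·(-125/1728) + 2727/2968·1/64 + 407/1484·1 = 61529/213696 ≠ 1/4 ⇒ order 3.
b·(c∘Ac): 2727/2968·35/288 + 407/1484·(-49/48) = -6851/40704 ≠ 1/8
b·Ac²: 2727/2968·(-175/864) + 407/1484·53/576 = -4297/26712 ≠ 1/12
b·A²c: 407/1484·(-35/36) = -2035/7632 ≠ 1/24

3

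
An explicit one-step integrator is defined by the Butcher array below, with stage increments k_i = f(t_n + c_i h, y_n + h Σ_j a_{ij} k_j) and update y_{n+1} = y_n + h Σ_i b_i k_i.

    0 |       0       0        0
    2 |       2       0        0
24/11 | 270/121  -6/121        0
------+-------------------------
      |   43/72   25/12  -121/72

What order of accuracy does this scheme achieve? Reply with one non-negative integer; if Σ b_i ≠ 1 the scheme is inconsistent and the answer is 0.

3

b = (43/72, 25/12, -121/72)
c = (0, 2, 24/11)
Ac = (0, 0, -12/121)
Σ b_i: 43/72·1 + 25/12·1 + (-121/72)·1 = 1 ✓
b·c: 25/12·2 + (-121/72)·24/11 = 1/2 ✓
b·c²: 25/12·4 + (-121/72)·576/121 = 1/3 ✓
b·Ac: (-121/72)·(-12/121) = 1/6 ✓; 3 stages ⇒ order 3.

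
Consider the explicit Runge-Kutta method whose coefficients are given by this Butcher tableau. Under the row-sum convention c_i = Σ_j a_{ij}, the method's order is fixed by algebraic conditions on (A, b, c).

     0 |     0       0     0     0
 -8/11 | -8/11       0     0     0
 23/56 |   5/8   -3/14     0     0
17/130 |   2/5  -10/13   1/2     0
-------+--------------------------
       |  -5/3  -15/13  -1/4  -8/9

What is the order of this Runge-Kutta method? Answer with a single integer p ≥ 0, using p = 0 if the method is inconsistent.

0

b = (-5/3, -15/13, -1/4, -8/9)
c = (0, -8/11, 23/56, 17/130)
Ac = (0, 0, 12/77, 12249/16016)
Σ b_i: (-5/3)·1 + (-15/13)·1 + (-1/4)·1 + (-8/9)·1 = -1853/468 ≠ 1 ⇒ order 0.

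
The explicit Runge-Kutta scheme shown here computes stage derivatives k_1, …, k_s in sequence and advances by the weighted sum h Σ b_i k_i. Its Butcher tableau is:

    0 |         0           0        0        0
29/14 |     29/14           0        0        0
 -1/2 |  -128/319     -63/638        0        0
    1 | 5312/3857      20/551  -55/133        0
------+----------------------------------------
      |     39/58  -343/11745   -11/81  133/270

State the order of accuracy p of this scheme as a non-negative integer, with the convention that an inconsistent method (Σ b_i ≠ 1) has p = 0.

b = (39/58, -343/11745, -11/81, 133/270)
c = (0, 29/14, -1/2, 1)
Ac = (0, 0, -9/44, 75/266)
Σ b_i: 39/58·1 + (-343/11745)·1 + (-11/81)·1 + 133/270·1 = 1 ✓
b·c: (-343/11745)·29/14 + (-11/81)·(-1/2) + 133/270·1 = 1/2 ✓
b·c²: (-343/11745)·841/196 + (-11/81)·1/4 + 133/270·1 = 1/3 ✓
b·Ac: (-11/81)·(-9/44) + 133/270·75/266 = 1/6 ✓
b·c³: (-343/11745)·24389/2744 + (-11/81)·(-1/8) + 133/270·1 = 1/4 ✓
b·(c∘Ac): (-11/81)·9/88 + 133/270·75/266 = 1/8 ✓
b·Ac²: (-11/81)·(-261/616) + 133/270·195/3724 = 1/12 ✓
b·A²c: 133/270·45/532 = 1/24 ✓; 4 stages ⇒ order 4.

4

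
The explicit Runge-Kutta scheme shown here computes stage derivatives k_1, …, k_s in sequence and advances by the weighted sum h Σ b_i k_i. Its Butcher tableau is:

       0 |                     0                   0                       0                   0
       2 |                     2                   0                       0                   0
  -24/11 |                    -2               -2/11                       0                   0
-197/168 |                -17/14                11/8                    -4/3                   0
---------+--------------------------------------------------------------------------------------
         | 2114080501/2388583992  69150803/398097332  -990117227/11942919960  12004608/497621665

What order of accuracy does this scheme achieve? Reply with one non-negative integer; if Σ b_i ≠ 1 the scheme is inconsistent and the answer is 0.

b = (2114080501/2388583992, 69150803/398097332, -990117227/11942919960, 12004608/497621665)
c = (0, 2, -24/11, -197/168)
Ac = (0, 0, -4/11, 249/44)
Σ b_i: 2114080501/2388583992·1 + 69150803/398097332·1 + (-990117227/11942919960)·1 + 12004608/497621665·1 = 1 ✓
b·c: 69150803/398097332·2 + (-990117227/11942919960)·(-24/11) + 12004608/497621665·(-197/168) = 1/2 ✓
b·c²: 69150803/398097332·4 + (-990117227/11942919960)·576/121 + 12004608/497621665·38809/28224 = 1/3 ✓
b·Ac: (-990117227/11942919960)·(-4/11) + 12004608/497621665·249/44 = 1/6 ✓
b·c³: 69150803/398097332·8 + (-990117227/11942919960)·(-13824/1331) + 12004608/497621665·(-7645373/4741632) = 305095293007/137940725538 ≠ 1/4 ⇒ order 3.
b·(c∘Ac): (-990117227/11942919960)·96/121 + 12004608/497621665·(-16351/2464) = -22478644/99524333 ≠ 1/8
b·Ac²: (-990117227/11942919960)·(-8/11) + 12004608/497621665·(-205/242) = 654533867/16421514945 ≠ 1/12
b·A²c: 12004608/497621665·16/33 = 5820416/497621665 ≠ 1/24

3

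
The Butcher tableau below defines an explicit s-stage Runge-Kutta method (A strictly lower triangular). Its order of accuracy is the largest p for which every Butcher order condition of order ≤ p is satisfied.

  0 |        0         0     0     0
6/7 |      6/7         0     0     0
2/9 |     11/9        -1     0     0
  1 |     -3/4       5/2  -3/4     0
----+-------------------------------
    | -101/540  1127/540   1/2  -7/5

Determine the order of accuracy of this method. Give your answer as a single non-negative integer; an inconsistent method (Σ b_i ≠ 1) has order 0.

2

b = (-101/540, 1127/540, 1/2, -7/5)
c = (0, 6/7, 2/9, 1)
Ac = (0, 0, -6/7, 83/42)
Σ b_i: (-101/540)·1 + 1127/540·1 + 1/2·1 + (-7/5)·1 = 1 ✓
b·c: 1127/540·6/7 + 1/2·2/9 + (-7/5)·1 = 1/2 ✓
b·c²: 1127/540·36/49 + 1/2·4/81 + (-7/5)·1 = 64/405 ≠ 1/3 ⇒ order 2.
b·Ac: 1/2·(-6/7) + (-7/5)·83/42 = -671/210 ≠ 1/6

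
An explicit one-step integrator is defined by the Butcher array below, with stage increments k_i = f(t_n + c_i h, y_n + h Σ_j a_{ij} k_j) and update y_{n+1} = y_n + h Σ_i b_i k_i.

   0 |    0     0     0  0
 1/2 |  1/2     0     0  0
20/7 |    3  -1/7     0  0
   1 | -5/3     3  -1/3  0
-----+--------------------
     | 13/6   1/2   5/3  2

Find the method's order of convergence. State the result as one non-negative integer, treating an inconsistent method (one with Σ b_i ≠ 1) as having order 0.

0

b = (13/6, 1/2, 5/3, 2)
c = (0, 1/2, 20/7, 1)
Ac = (0, 0, -1/14, 23/42)
Σ b_i: 13/6·1 + 1/2·1 + 5/3·1 + 2·1 = 19/3 ≠ 1 ⇒ order 0.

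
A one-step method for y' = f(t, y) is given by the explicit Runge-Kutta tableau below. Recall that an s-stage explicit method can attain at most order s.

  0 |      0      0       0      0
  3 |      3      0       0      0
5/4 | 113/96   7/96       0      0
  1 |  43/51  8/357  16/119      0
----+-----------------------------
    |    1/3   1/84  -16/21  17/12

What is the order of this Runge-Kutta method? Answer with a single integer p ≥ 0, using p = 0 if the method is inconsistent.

4

b = (1/3, 1/84, -16/21, 17/12)
c = (0, 3, 5/4, 1)
Ac = (0, 0, 7/32, 4/17)
Σ b_i: 1/3·1 + 1/84·1 + (-16/21)·1 + 17/12·1 = 1 ✓
b·c: 1/84·3 + (-16/21)·5/4 + 17/12·1 = 1/2 ✓
b·c²: 1/84·9 + (-16/21)·25/16 + 17/12·1 = 1/3 ✓
b·Ac: (-16/21)·7/32 + 17/12·4/17 = 1/6 ✓
b·c³: 1/84·27 + (-16/21)·125/64 + 17/12·1 = 1/4 ✓
b·(c∘Ac): (-16/21)·35/128 + 17/12·4/17 = 1/8 ✓
b·Ac²: (-16/21)·21/32 + 17/12·7/17 = 1/12 ✓
b·A²c: 17/12·1/34 = 1/24 ✓; 4 stages ⇒ order 4.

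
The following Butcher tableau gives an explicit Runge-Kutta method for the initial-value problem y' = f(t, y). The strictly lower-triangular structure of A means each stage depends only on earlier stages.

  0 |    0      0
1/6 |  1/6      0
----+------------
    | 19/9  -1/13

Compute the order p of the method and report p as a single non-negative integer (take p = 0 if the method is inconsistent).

0

b = (19/9, -1/13)
c = (0, 1/6)
Σ b_i: 19/9·1 + (-1/13)·1 = 238/117 ≠ 1 ⇒ order 0.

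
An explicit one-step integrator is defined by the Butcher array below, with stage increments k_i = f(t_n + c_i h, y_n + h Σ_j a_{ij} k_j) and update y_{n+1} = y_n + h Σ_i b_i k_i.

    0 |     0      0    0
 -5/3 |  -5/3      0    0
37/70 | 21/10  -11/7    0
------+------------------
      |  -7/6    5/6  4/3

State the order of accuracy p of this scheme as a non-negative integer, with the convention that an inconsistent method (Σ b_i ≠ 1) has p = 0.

b = (-7/6, 5/6, 4/3)
c = (0, -5/3, 37/70)
Ac = (0, 0, 55/21)
Σ b_i: (-7/6)·1 + 5/6·1 + 4/3·1 = 1 ✓
b·c: 5/6·(-5/3) + 4/3·37/70 = -431/630 ≠ 1/2 ⇒ order 1.

1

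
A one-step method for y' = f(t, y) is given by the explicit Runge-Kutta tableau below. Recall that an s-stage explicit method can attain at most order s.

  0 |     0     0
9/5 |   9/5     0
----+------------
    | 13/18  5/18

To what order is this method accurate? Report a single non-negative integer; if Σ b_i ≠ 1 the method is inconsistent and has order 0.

b = (13/18, 5/18)
c = (0, 9/5)
Σ b_i: 13/18·1 + 5/18·1 = 1 ✓
b·c: 5/18·9/5 = 1/2 ✓; 2 stages ⇒ order 2.

2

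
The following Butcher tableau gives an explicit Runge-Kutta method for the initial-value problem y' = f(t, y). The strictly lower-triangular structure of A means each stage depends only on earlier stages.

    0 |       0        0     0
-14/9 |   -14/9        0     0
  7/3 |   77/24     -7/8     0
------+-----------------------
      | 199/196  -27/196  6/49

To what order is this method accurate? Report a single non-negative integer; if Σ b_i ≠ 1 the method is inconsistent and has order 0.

b = (199/196, -27/196, 6/49)
c = (0, -14/9, 7/3)
Ac = (0, 0, 49/36)
Σ b_i: 199/196·1 + (-27/196)·1 + 6/49·1 = 1 ✓
b·c: (-27/196)·(-14/9) + 6/49·7/3 = 1/2 ✓
b·c²: (-27/196)·196/81 + 6/49·49/9 = 1/3 ✓
b·Ac: 6/49·49/36 = 1/6 ✓; 3 stages ⇒ order 3.

3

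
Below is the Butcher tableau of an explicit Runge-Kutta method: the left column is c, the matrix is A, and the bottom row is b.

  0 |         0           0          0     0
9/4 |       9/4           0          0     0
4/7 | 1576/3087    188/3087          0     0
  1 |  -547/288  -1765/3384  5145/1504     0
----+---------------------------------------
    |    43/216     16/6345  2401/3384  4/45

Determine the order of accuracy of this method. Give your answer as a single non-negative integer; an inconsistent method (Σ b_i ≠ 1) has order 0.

b = (43/216, 16/6345, 2401/3384, 4/45)
c = (0, 9/4, 4/7, 1)
Ac = (0, 0, 47/343, 25/32)
Σ b_i: 43/216·1 + 16/6345·1 + 2401/3384·1 + 4/45·1 = 1 ✓
b·c: 16/6345·9/4 + 2401/3384·4/7 + 4/45·1 = 1/2 ✓
b·c²: 16/6345·81/16 + 2401/3384·16/49 + 4/45·1 = 1/3 ✓
b·Ac: 2401/3384·47/343 + 4/45·25/32 = 1/6 ✓
b·c³: 16/6345·729/64 + 2401/3384·64/343 + 4/45·1 = 1/4 ✓
b·(c∘Ac): 2401/3384·188/2401 + 4/45·25/32 = 1/8 ✓
b·Ac²: 2401/3384·423/1372 + 4/45·(-195/128) = 1/12 ✓
b·A²c: 4/45·15/32 = 1/24 ✓; 4 stages ⇒ order 4.

4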